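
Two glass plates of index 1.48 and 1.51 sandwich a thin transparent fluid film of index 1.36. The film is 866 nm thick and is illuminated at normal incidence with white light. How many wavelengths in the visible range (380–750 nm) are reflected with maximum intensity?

Ray reflecting at the top interface goes from n = 1.48 toward n = 1.36: no phase shift.
Bottom surface (1.36 → 1.51): reflection off a higher-index medium gives a half-wave phase shift.
The two reflections differ by half a wavelength.
So the condition for constructive reflection is 2 n t = (m + ½) λ.
λ = 2 n t / (m + ½) = 2356 / (m + ½) nm.
m=2: 942 nm (IR); m=3: 673 nm (visible); m=4: 523 nm (visible); m=5: 428 nm (visible); m=6: 362 nm (UV).

3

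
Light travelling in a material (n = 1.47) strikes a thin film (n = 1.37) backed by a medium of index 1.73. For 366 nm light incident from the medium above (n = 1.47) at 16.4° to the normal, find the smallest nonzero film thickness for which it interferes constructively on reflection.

Top surface (1.47 → 1.37): reflection off a lower-index medium gives no phase shift.
Bottom surface (1.37 → 1.73): reflection off a higher-index medium gives a half-wave phase shift.
Exactly one π shift → a net half-wave offset.
So the condition for constructive reflection is 2 n t cos θ_r = (m + ½) λ.
Snell's law: 1.47 sin 16.4° = 1.37 sin θ_r → sin θ_r = 0.303, cos θ_r = 0.953.
Minimum at m = 0: t = λ / (4 n cos θ_r) = 366 / (4 × 1.37 × 0.953) = 70.1 nm.

70.1 nm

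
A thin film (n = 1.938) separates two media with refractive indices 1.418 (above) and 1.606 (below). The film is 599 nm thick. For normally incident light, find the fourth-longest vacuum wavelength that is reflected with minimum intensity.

At the upper boundary (n = 1.418 to n = 1.938) the reflected ray undergoes a half-wave phase shift.
At the lower boundary (n = 1.938 to n = 1.606) the reflected ray undergoes no phase shift.
The two reflections differ by half a wavelength.
With one net inversion, destructive interference in reflection requires 2 n t = m λ.
λ = 2 n t / m. The fourth-longest wavelength is m = 4: λ = 2 × 1.938 × 599 / 4.00 = 580 nm.

580 nm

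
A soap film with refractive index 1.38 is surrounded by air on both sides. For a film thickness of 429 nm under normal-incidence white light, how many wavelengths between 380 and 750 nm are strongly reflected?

Ray reflecting at the top interface goes from n = 1.0 toward n = 1.38: a half-wave phase shift.
Ray reflecting at the bottom interface goes from n = 1.38 toward n = 1.0: no phase shift.
Net: one phase inversion between the two reflected rays.
For strong reflection here: 2 n t = (m + ½) λ.
λ = 2 n t / (m + ½) = 1184 / (m + ½) nm.
m=1: 789 nm (IR); m=2: 474 nm (visible); m=3: 338 nm (UV).

1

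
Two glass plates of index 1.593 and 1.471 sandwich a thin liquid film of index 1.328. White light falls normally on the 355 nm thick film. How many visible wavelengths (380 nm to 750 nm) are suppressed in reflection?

Ray reflecting at the top interface goes from n = 1.593 toward n = 1.328: no phase shift.
Bottom surface (1.328 → 1.471): reflection off a higher-index medium gives a half-wave phase shift.
Exactly one π shift → a net half-wave offset.
So the condition for destructive reflection is 2 n t = m λ.
λ = 2 n t / m = 943 / m nm.
m=1: 943 nm (IR); m=2: 471 nm (visible); m=3: 314 nm (UV).

1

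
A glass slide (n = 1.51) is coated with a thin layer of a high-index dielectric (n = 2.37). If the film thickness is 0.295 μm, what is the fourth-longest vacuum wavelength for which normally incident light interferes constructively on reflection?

400 nm

Ray reflecting at the top interface goes from n = 1.0 toward n = 2.37: a half-wave phase shift.
At the lower boundary (n = 2.37 to n = 1.51) the reflected ray undergoes no phase shift.
Net: one phase inversion between the two reflected rays.
With one net inversion, constructive interference in reflection requires 2 n t = (m + ½) λ.
λ = 2 n t / (m + ½). The fourth-longest wavelength is m = 3: λ = 2 × 2.37 × 295 / 3.50 = 400 nm.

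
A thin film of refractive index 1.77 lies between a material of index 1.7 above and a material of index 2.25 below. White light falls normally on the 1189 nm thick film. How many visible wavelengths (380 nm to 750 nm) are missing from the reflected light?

At the upper boundary (n = 1.7 to n = 1.77) the reflected ray undergoes a half-wave phase shift.
Ray reflecting at the bottom interface goes from n = 1.77 toward n = 2.25: a half-wave phase shift.
Net: no relative phase inversion (both shifts match).
So the condition for destructive reflection is 2 n t = (m + ½) λ.
λ = 2 n t / (m + ½) = 4209 / (m + ½) nm.
m=5: 765 nm (IR); m=6: 648 nm (visible); m=7: 561 nm (visible); m=8: 495 nm (visible); m=9: 443 nm (visible); m=10: 401 nm (visible); m=11: 366 nm (UV).

5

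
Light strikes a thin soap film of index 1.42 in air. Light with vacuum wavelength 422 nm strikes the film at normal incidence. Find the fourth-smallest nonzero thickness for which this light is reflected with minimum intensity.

594 nm

Ray reflecting at the top interface goes from n = 1.0 toward n = 1.42: a half-wave phase shift.
Bottom surface (1.42 → 1.0): reflection off a lower-index medium gives no phase shift.
Exactly one π shift → a net half-wave offset.
So the condition for destructive reflection is 2 n t = m λ.
The fourth-smallest nonzero thickness corresponds to m = 4: t = m λ / (2 n) = 4.00 × 422 / (2 × 1.42) = 594 nm.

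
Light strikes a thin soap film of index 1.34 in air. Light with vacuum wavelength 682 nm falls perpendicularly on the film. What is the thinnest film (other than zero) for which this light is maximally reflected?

At the upper boundary (n = 1.0 to n = 1.34) the reflected ray undergoes a half-wave phase shift.
Bottom surface (1.34 → 1.0): reflection off a lower-index medium gives no phase shift.
Net: one phase inversion between the two reflected rays.
For strong reflection here: 2 n t = (m + ½) λ.
Minimum at m = 0: t = λ / (4 n) = 682 / (4 × 1.34) = 127 nm.

127 nm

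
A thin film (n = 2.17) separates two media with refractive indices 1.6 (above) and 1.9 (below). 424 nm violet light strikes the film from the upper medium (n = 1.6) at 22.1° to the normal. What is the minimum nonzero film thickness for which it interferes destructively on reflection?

At the upper boundary (n = 1.6 to n = 2.17) the reflected ray undergoes a half-wave phase shift.
Ray reflecting at the bottom interface goes from n = 2.17 toward n = 1.9: no phase shift.
Net: one phase inversion between the two reflected rays.
For minimum reflection here: 2 n t cos θ_r = m λ.
Snell's law: 1.6 sin 22.1° = 2.17 sin θ_r → sin θ_r = 0.277, cos θ_r = 0.961.
Minimum nonzero at m = 1: t = λ / (2 n cos θ_r) = 424 / (2 × 2.17 × 0.961) = 102 nm.

102 nm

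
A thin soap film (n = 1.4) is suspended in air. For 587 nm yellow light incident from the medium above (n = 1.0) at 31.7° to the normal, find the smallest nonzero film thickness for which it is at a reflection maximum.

Top surface (1.0 → 1.4): reflection off a higher-index medium gives a half-wave phase shift.
Ray reflecting at the bottom interface goes from n = 1.4 toward n = 1.0: no phase shift.
Net: one phase inversion between the two reflected rays.
For strong reflection here: 2 n t cos θ_r = (m + ½) λ.
Snell's law: 1.0 sin 31.7° = 1.4 sin θ_r → sin θ_r = 0.375, cos θ_r = 0.927.
Minimum at m = 0: t = λ / (4 n cos θ_r) = 587 / (4 × 1.4 × 0.927) = 113 nm.

113 nm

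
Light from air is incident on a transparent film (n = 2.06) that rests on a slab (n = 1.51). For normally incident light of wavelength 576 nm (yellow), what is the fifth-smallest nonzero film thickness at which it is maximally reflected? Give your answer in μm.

0.629 μm

Ray reflecting at the top interface goes from n = 1.0 toward n = 2.06: a half-wave phase shift.
Ray reflecting at the bottom interface goes from n = 2.06 toward n = 1.51: no phase shift.
The two reflections differ by half a wavelength.
For strong reflection here: 2 n t = (m + ½) λ.
The fifth-smallest nonzero thickness corresponds to m = 4: t = (m + ½) λ / (2 n) = 4.50 × 576 / (2 × 2.06) = 629 nm.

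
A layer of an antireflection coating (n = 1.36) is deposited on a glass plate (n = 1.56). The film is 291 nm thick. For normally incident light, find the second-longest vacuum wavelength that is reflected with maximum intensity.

Ray reflecting at the top interface goes from n = 1.0 toward n = 1.36: a half-wave phase shift.
Bottom surface (1.36 → 1.56): reflection off a higher-index medium gives a half-wave phase shift.
Net: no relative phase inversion (both shifts match).
So the condition for constructive reflection is 2 n t = m λ.
λ = 2 n t / m. The second-longest wavelength is m = 2: λ = 2 × 1.36 × 291 / 2.00 = 396 nm.

396 nm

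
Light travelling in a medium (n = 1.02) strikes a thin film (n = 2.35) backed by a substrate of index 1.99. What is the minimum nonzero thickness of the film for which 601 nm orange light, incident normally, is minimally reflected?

128 nm

Top surface (1.02 → 2.35): reflection off a higher-index medium gives a half-wave phase shift.
Bottom surface (2.35 → 1.99): reflection off a lower-index medium gives no phase shift.
Exactly one π shift → a net half-wave offset.
With one net inversion, destructive interference in reflection requires 2 n t = m λ.
Minimum nonzero at m = 1: t = λ / (2 n) = 601 / (2 × 2.35) = 128 nm.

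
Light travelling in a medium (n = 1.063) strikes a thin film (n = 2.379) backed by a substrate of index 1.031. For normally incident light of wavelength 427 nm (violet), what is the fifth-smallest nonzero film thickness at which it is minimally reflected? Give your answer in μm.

Top surface (1.063 → 2.379): reflection off a higher-index medium gives a half-wave phase shift.
Bottom surface (2.379 → 1.031): reflection off a lower-index medium gives no phase shift.
Net: one phase inversion between the two reflected rays.
For weak reflection here: 2 n t = m λ.
The fifth-smallest nonzero thickness corresponds to m = 5: t = m λ / (2 n) = 5.00 × 427 / (2 × 2.379) = 449 nm.

0.449 μm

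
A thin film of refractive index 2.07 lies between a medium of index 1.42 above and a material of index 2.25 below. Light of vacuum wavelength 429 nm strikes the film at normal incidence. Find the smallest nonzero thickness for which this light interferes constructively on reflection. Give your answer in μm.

Ray reflecting at the top interface goes from n = 1.42 toward n = 2.07: a half-wave phase shift.
Ray reflecting at the bottom interface goes from n = 2.07 toward n = 2.25: a half-wave phase shift.
Net: no relative phase inversion (both shifts match).
With no net inversion, constructive interference in reflection requires 2 n t = m λ.
The smallest nonzero thickness corresponds to m = 1: t = m λ / (2 n) = 1.00 × 429 / (2 × 2.07) = 104 nm.

0.104 μm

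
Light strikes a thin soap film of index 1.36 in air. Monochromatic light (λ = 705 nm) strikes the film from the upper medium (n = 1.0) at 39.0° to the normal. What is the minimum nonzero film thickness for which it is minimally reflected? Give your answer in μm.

Top surface (1.0 → 1.36): reflection off a higher-index medium gives a half-wave phase shift.
Ray reflecting at the bottom interface goes from n = 1.36 toward n = 1.0: no phase shift.
The two reflections differ by half a wavelength.
So the condition for destructive reflection is 2 n t cos θ_r = m λ.
Snell's law: 1.0 sin 39.0° = 1.36 sin θ_r → sin θ_r = 0.463, cos θ_r = 0.886.
Minimum nonzero at m = 1: t = λ / (2 n cos θ_r) = 705 / (2 × 1.36 × 0.886) = 292 nm.

0.292 μm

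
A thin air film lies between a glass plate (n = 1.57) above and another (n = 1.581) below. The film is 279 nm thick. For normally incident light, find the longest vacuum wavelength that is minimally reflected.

Top surface (1.57 → 1.0): reflection off a lower-index medium gives no phase shift.
Bottom surface (1.0 → 1.581): reflection off a higher-index medium gives a half-wave phase shift.
Exactly one π shift → a net half-wave offset.
So the condition for destructive reflection is 2 n t = m λ.
λ = 2 n t / m. The longest wavelength is m = 1: λ = 2 × 1.0 × 279 / 1.00 = 558 nm.

558 nm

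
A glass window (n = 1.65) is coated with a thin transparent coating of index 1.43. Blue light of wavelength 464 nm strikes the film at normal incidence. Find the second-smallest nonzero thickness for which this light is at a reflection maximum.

324 nm

Top surface (1.0 → 1.43): reflection off a higher-index medium gives a half-wave phase shift.
At the lower boundary (n = 1.43 to n = 1.65) the reflected ray undergoes a half-wave phase shift.
The two reflections carry the same phase change, so no net offset.
So the condition for constructive reflection is 2 n t = m λ.
The second-smallest nonzero thickness corresponds to m = 2: t = m λ / (2 n) = 2.00 × 464 / (2 × 1.43) = 324 nm.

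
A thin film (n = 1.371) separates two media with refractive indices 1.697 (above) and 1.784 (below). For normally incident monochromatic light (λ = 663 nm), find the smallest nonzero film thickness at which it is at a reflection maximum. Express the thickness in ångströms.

Top surface (1.697 → 1.371): reflection off a lower-index medium gives no phase shift.
Bottom surface (1.371 → 1.784): reflection off a higher-index medium gives a half-wave phase shift.
Exactly one π shift → a net half-wave offset.
So the condition for constructive reflection is 2 n t = (m + ½) λ.
Minimum at m = 0: t = λ / (4 n) = 663 / (4 × 1.371) = 121 nm.

1209 Å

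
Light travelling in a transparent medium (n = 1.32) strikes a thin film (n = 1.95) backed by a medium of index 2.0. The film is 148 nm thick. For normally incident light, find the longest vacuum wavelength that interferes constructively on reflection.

577 nm

Top surface (1.32 → 1.95): reflection off a higher-index medium gives a half-wave phase shift.
Ray reflecting at the bottom interface goes from n = 1.95 toward n = 2.0: a half-wave phase shift.
Net: no relative phase inversion (both shifts match).
With no net inversion, constructive interference in reflection requires 2 n t = m λ.
λ = 2 n t / m. The longest wavelength is m = 1: λ = 2 × 1.95 × 148 / 1.00 = 577 nm.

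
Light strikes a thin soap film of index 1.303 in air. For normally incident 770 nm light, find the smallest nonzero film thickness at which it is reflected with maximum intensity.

Ray reflecting at the top interface goes from n = 1.0 toward n = 1.303: a half-wave phase shift.
Ray reflecting at the bottom interface goes from n = 1.303 toward n = 1.0: no phase shift.
The two reflections differ by half a wavelength.
For bright reflection here: 2 n t = (m + ½) λ.
Minimum at m = 0: t = λ / (4 n) = 770 / (4 × 1.303) = 148 nm.

148 nm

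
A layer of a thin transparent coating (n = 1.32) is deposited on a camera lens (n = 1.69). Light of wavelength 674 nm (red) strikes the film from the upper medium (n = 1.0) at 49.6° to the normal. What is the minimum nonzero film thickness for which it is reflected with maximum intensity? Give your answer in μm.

Ray reflecting at the top interface goes from n = 1.0 toward n = 1.32: a half-wave phase shift.
At the lower boundary (n = 1.32 to n = 1.69) the reflected ray undergoes a half-wave phase shift.
Net: no relative phase inversion (both shifts match).
So the condition for constructive reflection is 2 n t cos θ_r = m λ.
Snell's law: 1.0 sin 49.6° = 1.32 sin θ_r → sin θ_r = 0.577, cos θ_r = 0.817.
Minimum nonzero at m = 1: t = λ / (2 n cos θ_r) = 674 / (2 × 1.32 × 0.817) = 313 nm.

0.313 μm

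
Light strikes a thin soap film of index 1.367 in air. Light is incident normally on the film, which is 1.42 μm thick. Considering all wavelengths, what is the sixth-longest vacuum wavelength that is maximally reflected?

Top surface (1.0 → 1.367): reflection off a higher-index medium gives a half-wave phase shift.
Bottom surface (1.367 → 1.0): reflection off a lower-index medium gives no phase shift.
The two reflections differ by half a wavelength.
With one net inversion, constructive interference in reflection requires 2 n t = (m + ½) λ.
λ = 2 n t / (m + ½). The sixth-longest wavelength is m = 5: λ = 2 × 1.367 × 1420 / 5.50 = 706 nm.

706 nm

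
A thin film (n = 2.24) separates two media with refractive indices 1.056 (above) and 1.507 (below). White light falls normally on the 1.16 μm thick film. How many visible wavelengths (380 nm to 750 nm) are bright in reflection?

7

Ray reflecting at the top interface goes from n = 1.056 toward n = 2.24: a half-wave phase shift.
Bottom surface (2.24 → 1.507): reflection off a lower-index medium gives no phase shift.
Net: one phase inversion between the two reflected rays.
So the condition for constructive reflection is 2 n t = (m + ½) λ.
λ = 2 n t / (m + ½) = 5197 / (m + ½) nm.
m=6: 800 nm (IR); m=7: 693 nm (visible); m=8: 611 nm (visible); m=9: 547 nm (visible); m=10: 495 nm (visible); m=11: 452 nm (visible); m=12: 416 nm (visible); m=13: 385 nm (visible); m=14: 358 nm (UV).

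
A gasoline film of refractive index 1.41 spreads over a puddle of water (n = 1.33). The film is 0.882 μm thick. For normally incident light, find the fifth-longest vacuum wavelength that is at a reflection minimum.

Ray reflecting at the top interface goes from n = 1.0 toward n = 1.41: a half-wave phase shift.
Ray reflecting at the bottom interface goes from n = 1.41 toward n = 1.33: no phase shift.
Exactly one π shift → a net half-wave offset.
With one net inversion, destructive interference in reflection requires 2 n t = m λ.
λ = 2 n t / m. The fifth-longest wavelength is m = 5: λ = 2 × 1.41 × 882 / 5.00 = 497 nm.

497 nm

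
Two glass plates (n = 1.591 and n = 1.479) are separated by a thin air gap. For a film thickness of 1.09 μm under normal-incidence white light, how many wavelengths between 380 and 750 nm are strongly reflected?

3

Top surface (1.591 → 1.0): reflection off a lower-index medium gives no phase shift.
At the lower boundary (n = 1.0 to n = 1.479) the reflected ray undergoes a half-wave phase shift.
Exactly one π shift → a net half-wave offset.
So the condition for constructive reflection is 2 n t = (m + ½) λ.
λ = 2 n t / (m + ½) = 2180 / (m + ½) nm.
m=2: 872 nm (IR); m=3: 623 nm (visible); m=4: 484 nm (visible); m=5: 396 nm (visible); m=6: 335 nm (UV).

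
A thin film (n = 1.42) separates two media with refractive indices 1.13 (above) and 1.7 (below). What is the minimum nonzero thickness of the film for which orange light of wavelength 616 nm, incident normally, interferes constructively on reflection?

217 nm

Ray reflecting at the top interface goes from n = 1.13 toward n = 1.42: a half-wave phase shift.
Bottom surface (1.42 → 1.7): reflection off a higher-index medium gives a half-wave phase shift.
Zero or two π shifts → no net half-wave offset.
For strong reflection here: 2 n t = m λ.
Minimum nonzero at m = 1: t = λ / (2 n) = 616 / (2 × 1.42) = 217 nm.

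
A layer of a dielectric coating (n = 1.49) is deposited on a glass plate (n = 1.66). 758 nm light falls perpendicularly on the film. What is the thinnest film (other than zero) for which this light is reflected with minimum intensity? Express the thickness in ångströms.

Ray reflecting at the top interface goes from n = 1.0 toward n = 1.49: a half-wave phase shift.
Ray reflecting at the bottom interface goes from n = 1.49 toward n = 1.66: a half-wave phase shift.
Net: no relative phase inversion (both shifts match).
For dark reflection here: 2 n t = (m + ½) λ.
Minimum at m = 0: t = λ / (4 n) = 758 / (4 × 1.49) = 127 nm.

1272 Å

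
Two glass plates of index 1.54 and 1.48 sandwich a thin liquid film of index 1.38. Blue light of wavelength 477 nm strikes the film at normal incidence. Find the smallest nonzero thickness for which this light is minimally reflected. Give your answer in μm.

0.173 μm

At the upper boundary (n = 1.54 to n = 1.38) the reflected ray undergoes no phase shift.
At the lower boundary (n = 1.38 to n = 1.48) the reflected ray undergoes a half-wave phase shift.
Net: one phase inversion between the two reflected rays.
For minimum reflection here: 2 n t = m λ.
The smallest nonzero thickness corresponds to m = 1: t = m λ / (2 n) = 1.00 × 477 / (2 × 1.38) = 173 nm.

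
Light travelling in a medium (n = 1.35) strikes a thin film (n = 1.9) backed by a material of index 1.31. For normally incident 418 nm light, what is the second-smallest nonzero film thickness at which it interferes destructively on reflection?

At the upper boundary (n = 1.35 to n = 1.9) the reflected ray undergoes a half-wave phase shift.
At the lower boundary (n = 1.9 to n = 1.31) the reflected ray undergoes no phase shift.
The two reflections differ by half a wavelength.
With one net inversion, destructive interference in reflection requires 2 n t = m λ.
The second-smallest nonzero thickness corresponds to m = 2: t = m λ / (2 n) = 2.00 × 418 / (2 × 1.9) = 220 nm.

220 nm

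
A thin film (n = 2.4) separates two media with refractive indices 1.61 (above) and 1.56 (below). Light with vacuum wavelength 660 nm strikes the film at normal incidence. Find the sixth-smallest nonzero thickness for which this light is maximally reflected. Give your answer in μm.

Ray reflecting at the top interface goes from n = 1.61 toward n = 2.4: a half-wave phase shift.
At the lower boundary (n = 2.4 to n = 1.56) the reflected ray undergoes no phase shift.
Exactly one π shift → a net half-wave offset.
So the condition for constructive reflection is 2 n t = (m + ½) λ.
The sixth-smallest nonzero thickness corresponds to m = 5: t = (m + ½) λ / (2 n) = 5.50 × 660 / (2 × 2.4) = 756 nm.

0.756 μm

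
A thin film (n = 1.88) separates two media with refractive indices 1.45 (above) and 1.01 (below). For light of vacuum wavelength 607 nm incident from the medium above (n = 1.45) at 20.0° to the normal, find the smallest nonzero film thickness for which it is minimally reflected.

Top surface (1.45 → 1.88): reflection off a higher-index medium gives a half-wave phase shift.
Ray reflecting at the bottom interface goes from n = 1.88 toward n = 1.01: no phase shift.
Exactly one π shift → a net half-wave offset.
For dark reflection here: 2 n t cos θ_r = m λ.
Snell's law: 1.45 sin 20.0° = 1.88 sin θ_r → sin θ_r = 0.264, cos θ_r = 0.965.
Minimum nonzero at m = 1: t = λ / (2 n cos θ_r) = 607 / (2 × 1.88 × 0.965) = 167 nm.

167 nm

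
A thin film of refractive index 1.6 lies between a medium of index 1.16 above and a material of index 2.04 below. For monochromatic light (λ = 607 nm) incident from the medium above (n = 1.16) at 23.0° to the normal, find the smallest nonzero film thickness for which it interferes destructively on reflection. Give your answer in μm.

0.0989 μm

Top surface (1.16 → 1.6): reflection off a higher-index medium gives a half-wave phase shift.
At the lower boundary (n = 1.6 to n = 2.04) the reflected ray undergoes a half-wave phase shift.
The two reflections carry the same phase change, so no net offset.
So the condition for destructive reflection is 2 n t cos θ_r = (m + ½) λ.
Snell's law: 1.16 sin 23.0° = 1.6 sin θ_r → sin θ_r = 0.283, cos θ_r = 0.959.
Minimum at m = 0: t = λ / (4 n cos θ_r) = 607 / (4 × 1.6 × 0.959) = 98.9 nm.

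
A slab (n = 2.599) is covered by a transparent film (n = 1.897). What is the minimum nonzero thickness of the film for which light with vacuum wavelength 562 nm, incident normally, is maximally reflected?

Top surface (1.0 → 1.897): reflection off a higher-index medium gives a half-wave phase shift.
Ray reflecting at the bottom interface goes from n = 1.897 toward n = 2.599: a half-wave phase shift.
Zero or two π shifts → no net half-wave offset.
For strong reflection here: 2 n t = m λ.
Minimum nonzero at m = 1: t = λ / (2 n) = 562 / (2 × 1.897) = 148 nm.

148 nm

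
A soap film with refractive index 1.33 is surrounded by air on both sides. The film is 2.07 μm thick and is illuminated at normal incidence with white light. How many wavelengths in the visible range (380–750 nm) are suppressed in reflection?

7

Ray reflecting at the top interface goes from n = 1.0 toward n = 1.33: a half-wave phase shift.
Ray reflecting at the bottom interface goes from n = 1.33 toward n = 1.0: no phase shift.
The two reflections differ by half a wavelength.
So the condition for destructive reflection is 2 n t = m λ.
λ = 2 n t / m = 5506 / m nm.
m=7: 787 nm (IR); m=8: 688 nm (visible); m=9: 612 nm (visible); m=10: 551 nm (visible); m=11: 501 nm (visible); m=12: 459 nm (visible); m=13: 424 nm (visible); m=14: 393 nm (visible); m=15: 367 nm (UV).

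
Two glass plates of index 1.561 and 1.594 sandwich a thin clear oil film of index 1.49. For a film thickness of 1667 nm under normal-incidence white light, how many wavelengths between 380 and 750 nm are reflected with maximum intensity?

At the upper boundary (n = 1.561 to n = 1.49) the reflected ray undergoes no phase shift.
Bottom surface (1.49 → 1.594): reflection off a higher-index medium gives a half-wave phase shift.
Net: one phase inversion between the two reflected rays.
With one net inversion, constructive interference in reflection requires 2 n t = (m + ½) λ.
λ = 2 n t / (m + ½) = 4968 / (m + ½) nm.
m=6: 764 nm (IR); m=7: 662 nm (visible); m=8: 584 nm (visible); m=9: 523 nm (visible); m=10: 473 nm (visible); m=11: 432 nm (visible); m=12: 397 nm (visible); m=13: 368 nm (UV).

6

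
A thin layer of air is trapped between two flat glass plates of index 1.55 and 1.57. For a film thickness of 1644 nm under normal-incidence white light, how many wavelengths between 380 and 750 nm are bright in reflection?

5

Ray reflecting at the top interface goes from n = 1.55 toward n = 1.0: no phase shift.
At the lower boundary (n = 1.0 to n = 1.57) the reflected ray undergoes a half-wave phase shift.
The two reflections differ by half a wavelength.
With one net inversion, constructive interference in reflection requires 2 n t = (m + ½) λ.
λ = 2 n t / (m + ½) = 3288 / (m + ½) nm.
m=3: 939 nm (IR); m=4: 731 nm (visible); m=5: 598 nm (visible); m=6: 506 nm (visible); m=7: 438 nm (visible); m=8: 387 nm (visible); m=9: 346 nm (UV).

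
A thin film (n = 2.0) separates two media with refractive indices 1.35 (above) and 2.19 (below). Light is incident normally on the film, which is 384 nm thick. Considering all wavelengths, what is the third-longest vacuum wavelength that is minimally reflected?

Top surface (1.35 → 2.0): reflection off a higher-index medium gives a half-wave phase shift.
Ray reflecting at the bottom interface goes from n = 2.0 toward n = 2.19: a half-wave phase shift.
The two reflections carry the same phase change, so no net offset.
With no net inversion, destructive interference in reflection requires 2 n t = (m + ½) λ.
λ = 2 n t / (m + ½). The third-longest wavelength is m = 2: λ = 2 × 2.0 × 384 / 2.50 = 614 nm.

614 nm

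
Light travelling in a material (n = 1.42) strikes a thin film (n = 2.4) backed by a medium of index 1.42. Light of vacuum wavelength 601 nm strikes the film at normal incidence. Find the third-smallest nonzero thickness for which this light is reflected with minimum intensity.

At the upper boundary (n = 1.42 to n = 2.4) the reflected ray undergoes a half-wave phase shift.
At the lower boundary (n = 2.4 to n = 1.42) the reflected ray undergoes no phase shift.
The two reflections differ by half a wavelength.
So the condition for destructive reflection is 2 n t = m λ.
The third-smallest nonzero thickness corresponds to m = 3: t = m λ / (2 n) = 3.00 × 601 / (2 × 2.4) = 376 nm.

376 nm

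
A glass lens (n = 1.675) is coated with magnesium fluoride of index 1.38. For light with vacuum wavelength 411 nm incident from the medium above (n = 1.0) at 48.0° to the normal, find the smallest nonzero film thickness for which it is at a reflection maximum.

177 nm

Top surface (1.0 → 1.38): reflection off a higher-index medium gives a half-wave phase shift.
At the lower boundary (n = 1.38 to n = 1.675) the reflected ray undergoes a half-wave phase shift.
The two reflections carry the same phase change, so no net offset.
With no net inversion, constructive interference in reflection requires 2 n t cos θ_r = m λ.
Snell's law: 1.0 sin 48.0° = 1.38 sin θ_r → sin θ_r = 0.539, cos θ_r = 0.843.
Minimum nonzero at m = 1: t = λ / (2 n cos θ_r) = 411 / (2 × 1.38 × 0.843) = 177 nm.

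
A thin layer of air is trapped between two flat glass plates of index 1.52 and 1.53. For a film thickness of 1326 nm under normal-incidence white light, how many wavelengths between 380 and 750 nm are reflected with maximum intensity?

3

Top surface (1.52 → 1.0): reflection off a lower-index medium gives no phase shift.
Ray reflecting at the bottom interface goes from n = 1.0 toward n = 1.53: a half-wave phase shift.
Net: one phase inversion between the two reflected rays.
So the condition for constructive reflection is 2 n t = (m + ½) λ.
λ = 2 n t / (m + ½) = 2652 / (m + ½) nm.
m=3: 758 nm (IR); m=4: 589 nm (visible); m=5: 482 nm (visible); m=6: 408 nm (visible); m=7: 354 nm (UV).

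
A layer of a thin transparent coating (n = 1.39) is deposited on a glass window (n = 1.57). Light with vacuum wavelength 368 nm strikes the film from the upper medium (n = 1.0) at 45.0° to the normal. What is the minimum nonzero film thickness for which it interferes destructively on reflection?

76.9 nm

Top surface (1.0 → 1.39): reflection off a higher-index medium gives a half-wave phase shift.
At the lower boundary (n = 1.39 to n = 1.57) the reflected ray undergoes a half-wave phase shift.
Net: no relative phase inversion (both shifts match).
For dark reflection here: 2 n t cos θ_r = (m + ½) λ.
Snell's law: 1.0 sin 45.0° = 1.39 sin θ_r → sin θ_r = 0.509, cos θ_r = 0.861.
Minimum at m = 0: t = λ / (4 n cos θ_r) = 368 / (4 × 1.39 × 0.861) = 76.9 nm.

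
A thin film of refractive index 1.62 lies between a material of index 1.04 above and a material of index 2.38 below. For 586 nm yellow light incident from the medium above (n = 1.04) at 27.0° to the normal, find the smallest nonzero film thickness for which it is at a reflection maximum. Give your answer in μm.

0.189 μm

Ray reflecting at the top interface goes from n = 1.04 toward n = 1.62: a half-wave phase shift.
At the lower boundary (n = 1.62 to n = 2.38) the reflected ray undergoes a half-wave phase shift.
Net: no relative phase inversion (both shifts match).
For strong reflection here: 2 n t cos θ_r = m λ.
Snell's law: 1.04 sin 27.0° = 1.62 sin θ_r → sin θ_r = 0.291, cos θ_r = 0.957.
Minimum nonzero at m = 1: t = λ / (2 n cos θ_r) = 586 / (2 × 1.62 × 0.957) = 189 nm.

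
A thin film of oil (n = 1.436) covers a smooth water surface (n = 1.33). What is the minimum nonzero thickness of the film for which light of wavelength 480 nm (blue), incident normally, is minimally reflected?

Ray reflecting at the top interface goes from n = 1.0 toward n = 1.436: a half-wave phase shift.
Bottom surface (1.436 → 1.33): reflection off a lower-index medium gives no phase shift.
Exactly one π shift → a net half-wave offset.
So the condition for destructive reflection is 2 n t = m λ.
Minimum nonzero at m = 1: t = λ / (2 n) = 480 / (2 × 1.436) = 167 nm.

167 nm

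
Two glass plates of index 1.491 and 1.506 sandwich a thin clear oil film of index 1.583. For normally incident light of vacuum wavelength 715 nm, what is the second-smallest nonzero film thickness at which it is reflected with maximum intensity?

339 nm

Ray reflecting at the top interface goes from n = 1.491 toward n = 1.583: a half-wave phase shift.
Bottom surface (1.583 → 1.506): reflection off a lower-index medium gives no phase shift.
Exactly one π shift → a net half-wave offset.
So the condition for constructive reflection is 2 n t = (m + ½) λ.
The second-smallest nonzero thickness corresponds to m = 1: t = (m + ½) λ / (2 n) = 1.50 × 715 / (2 × 1.583) = 339 nm.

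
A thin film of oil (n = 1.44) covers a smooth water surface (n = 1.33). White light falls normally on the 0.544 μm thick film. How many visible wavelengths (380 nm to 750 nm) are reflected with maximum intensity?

2

Ray reflecting at the top interface goes from n = 1.0 toward n = 1.44: a half-wave phase shift.
Bottom surface (1.44 → 1.33): reflection off a lower-index medium gives no phase shift.
The two reflections differ by half a wavelength.
So the condition for constructive reflection is 2 n t = (m + ½) λ.
λ = 2 n t / (m + ½) = 1567 / (m + ½) nm.
m=1: 1044 nm (IR); m=2: 627 nm (visible); m=3: 448 nm (visible); m=4: 348 nm (UV).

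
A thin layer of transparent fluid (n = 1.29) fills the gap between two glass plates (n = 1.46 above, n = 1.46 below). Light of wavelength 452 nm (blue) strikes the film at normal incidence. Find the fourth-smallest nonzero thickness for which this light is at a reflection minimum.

701 nm

Top surface (1.46 → 1.29): reflection off a lower-index medium gives no phase shift.
Ray reflecting at the bottom interface goes from n = 1.29 toward n = 1.46: a half-wave phase shift.
Exactly one π shift → a net half-wave offset.
With one net inversion, destructive interference in reflection requires 2 n t = m λ.
The fourth-smallest nonzero thickness corresponds to m = 4: t = m λ / (2 n) = 4.00 × 452 / (2 × 1.29) = 701 nm.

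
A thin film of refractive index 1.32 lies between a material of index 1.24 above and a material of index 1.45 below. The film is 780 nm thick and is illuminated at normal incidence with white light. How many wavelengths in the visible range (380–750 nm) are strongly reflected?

Ray reflecting at the top interface goes from n = 1.24 toward n = 1.32: a half-wave phase shift.
Bottom surface (1.32 → 1.45): reflection off a higher-index medium gives a half-wave phase shift.
Zero or two π shifts → no net half-wave offset.
So the condition for constructive reflection is 2 n t = m λ.
λ = 2 n t / m = 2059 / m nm.
m=2: 1030 nm (IR); m=3: 686 nm (visible); m=4: 515 nm (visible); m=5: 412 nm (visible); m=6: 343 nm (UV).

3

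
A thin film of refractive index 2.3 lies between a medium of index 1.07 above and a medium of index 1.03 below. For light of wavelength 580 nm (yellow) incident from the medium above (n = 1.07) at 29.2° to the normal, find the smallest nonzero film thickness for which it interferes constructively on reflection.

At the upper boundary (n = 1.07 to n = 2.3) the reflected ray undergoes a half-wave phase shift.
Bottom surface (2.3 → 1.03): reflection off a lower-index medium gives no phase shift.
The two reflections differ by half a wavelength.
So the condition for constructive reflection is 2 n t cos θ_r = (m + ½) λ.
Snell's law: 1.07 sin 29.2° = 2.3 sin θ_r → sin θ_r = 0.227, cos θ_r = 0.974.
Minimum at m = 0: t = λ / (4 n cos θ_r) = 580 / (4 × 2.3 × 0.974) = 64.7 nm.

64.7 nm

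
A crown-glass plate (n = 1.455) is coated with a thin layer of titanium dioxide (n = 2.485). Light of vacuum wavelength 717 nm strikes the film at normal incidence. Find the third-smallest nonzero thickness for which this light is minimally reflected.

At the upper boundary (n = 1.0 to n = 2.485) the reflected ray undergoes a half-wave phase shift.
Ray reflecting at the bottom interface goes from n = 2.485 toward n = 1.455: no phase shift.
Net: one phase inversion between the two reflected rays.
With one net inversion, destructive interference in reflection requires 2 n t = m λ.
The third-smallest nonzero thickness corresponds to m = 3: t = m λ / (2 n) = 3.00 × 717 / (2 × 2.485) = 433 nm.

433 nm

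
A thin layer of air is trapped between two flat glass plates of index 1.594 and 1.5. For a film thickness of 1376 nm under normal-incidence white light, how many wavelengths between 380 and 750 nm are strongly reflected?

3

Top surface (1.594 → 1.0): reflection off a lower-index medium gives no phase shift.
Ray reflecting at the bottom interface goes from n = 1.0 toward n = 1.5: a half-wave phase shift.
Net: one phase inversion between the two reflected rays.
For strong reflection here: 2 n t = (m + ½) λ.
λ = 2 n t / (m + ½) = 2752 / (m + ½) nm.
m=3: 786 nm (IR); m=4: 612 nm (visible); m=5: 500 nm (visible); m=6: 423 nm (visible); m=7: 367 nm (UV).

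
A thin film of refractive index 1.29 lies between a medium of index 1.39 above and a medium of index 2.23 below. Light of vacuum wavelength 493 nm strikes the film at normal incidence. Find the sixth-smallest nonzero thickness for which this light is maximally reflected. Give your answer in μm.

Top surface (1.39 → 1.29): reflection off a lower-index medium gives no phase shift.
Bottom surface (1.29 → 2.23): reflection off a higher-index medium gives a half-wave phase shift.
The two reflections differ by half a wavelength.
So the condition for constructive reflection is 2 n t = (m + ½) λ.
The sixth-smallest nonzero thickness corresponds to m = 5: t = (m + ½) λ / (2 n) = 5.50 × 493 / (2 × 1.29) = 1051 nm.

1.05 μm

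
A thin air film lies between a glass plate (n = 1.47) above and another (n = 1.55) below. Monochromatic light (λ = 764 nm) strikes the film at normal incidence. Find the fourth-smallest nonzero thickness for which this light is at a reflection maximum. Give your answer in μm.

At the upper boundary (n = 1.47 to n = 1.0) the reflected ray undergoes no phase shift.
Ray reflecting at the bottom interface goes from n = 1.0 toward n = 1.55: a half-wave phase shift.
The two reflections differ by half a wavelength.
For bright reflection here: 2 n t = (m + ½) λ.
The fourth-smallest nonzero thickness corresponds to m = 3: t = (m + ½) λ / (2 n) = 3.50 × 764 / (2 × 1.0) = 1337 nm.

1.34 μm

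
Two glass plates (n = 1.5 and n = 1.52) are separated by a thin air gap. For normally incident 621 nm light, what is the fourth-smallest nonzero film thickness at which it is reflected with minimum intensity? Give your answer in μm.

At the upper boundary (n = 1.5 to n = 1.0) the reflected ray undergoes no phase shift.
At the lower boundary (n = 1.0 to n = 1.52) the reflected ray undergoes a half-wave phase shift.
The two reflections differ by half a wavelength.
With one net inversion, destructive interference in reflection requires 2 n t = m λ.
The fourth-smallest nonzero thickness corresponds to m = 4: t = m λ / (2 n) = 4.00 × 621 / (2 × 1.0) = 1242 nm.

1.24 μm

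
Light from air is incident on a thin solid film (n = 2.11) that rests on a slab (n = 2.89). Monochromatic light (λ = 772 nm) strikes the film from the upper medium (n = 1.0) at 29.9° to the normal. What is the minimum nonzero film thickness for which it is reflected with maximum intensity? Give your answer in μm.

0.188 μm

Top surface (1.0 → 2.11): reflection off a higher-index medium gives a half-wave phase shift.
Bottom surface (2.11 → 2.89): reflection off a higher-index medium gives a half-wave phase shift.
Net: no relative phase inversion (both shifts match).
For bright reflection here: 2 n t cos θ_r = m λ.
Snell's law: 1.0 sin 29.9° = 2.11 sin θ_r → sin θ_r = 0.236, cos θ_r = 0.972.
Minimum nonzero at m = 1: t = λ / (2 n cos θ_r) = 772 / (2 × 2.11 × 0.972) = 188 nm.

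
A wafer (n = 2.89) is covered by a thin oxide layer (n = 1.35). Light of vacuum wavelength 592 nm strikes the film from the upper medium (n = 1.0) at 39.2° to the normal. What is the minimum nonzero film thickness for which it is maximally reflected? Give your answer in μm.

0.248 μm

Ray reflecting at the top interface goes from n = 1.0 toward n = 1.35: a half-wave phase shift.
Ray reflecting at the bottom interface goes from n = 1.35 toward n = 2.89: a half-wave phase shift.
Zero or two π shifts → no net half-wave offset.
So the condition for constructive reflection is 2 n t cos θ_r = m λ.
Snell's law: 1.0 sin 39.2° = 1.35 sin θ_r → sin θ_r = 0.468, cos θ_r = 0.884.
Minimum nonzero at m = 1: t = λ / (2 n cos θ_r) = 592 / (2 × 1.35 × 0.884) = 248 nm.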